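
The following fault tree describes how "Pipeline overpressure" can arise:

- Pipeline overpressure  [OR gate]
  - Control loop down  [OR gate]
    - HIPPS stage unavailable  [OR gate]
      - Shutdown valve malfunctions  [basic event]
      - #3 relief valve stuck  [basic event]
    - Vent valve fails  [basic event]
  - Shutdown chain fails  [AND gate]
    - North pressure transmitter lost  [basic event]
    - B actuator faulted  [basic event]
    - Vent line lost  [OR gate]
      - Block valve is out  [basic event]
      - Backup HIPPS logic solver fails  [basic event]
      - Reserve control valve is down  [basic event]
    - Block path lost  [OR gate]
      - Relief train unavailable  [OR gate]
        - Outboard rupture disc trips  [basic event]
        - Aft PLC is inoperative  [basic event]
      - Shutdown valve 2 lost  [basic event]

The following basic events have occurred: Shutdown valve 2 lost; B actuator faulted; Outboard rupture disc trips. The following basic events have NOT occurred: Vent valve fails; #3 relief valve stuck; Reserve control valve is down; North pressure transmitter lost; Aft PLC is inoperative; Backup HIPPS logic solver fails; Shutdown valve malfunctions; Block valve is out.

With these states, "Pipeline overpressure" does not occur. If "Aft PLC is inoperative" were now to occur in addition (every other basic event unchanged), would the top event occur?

Counterfactual: set "Aft PLC is inoperative" to occurred.
HIPPS stage unavailable [OR]: Shutdown valve malfunctions=not, #3 relief valve stuck=not → no input occurs → does not occur.
Control loop down [OR]: HIPPS stage unavailable=not, Vent valve fails=not → no input occurs → does not occur.
Vent line lost [OR]: Block valve is out=not, Backup HIPPS logic solver fails=not, Reserve control valve is down=not → no input occurs → does not occur.
Relief train unavailable [OR]: Outboard rupture disc trips=occurs, Aft PLC is inoperative=occurs → at least one input occurs → occurs.
Block path lost [OR]: Relief train unavailable=occurs, Shutdown valve 2 lost=occurs → at least one input occurs → occurs.
Shutdown chain fails [AND]: North pressure transmitter lost=not, B actuator faulted=occurs, Vent line lost=not, Block path lost=occurs → not all inputs occur → does not occur.
Pipeline overpressure [OR]: Control loop down=not, Shutdown chain fails=not → no input occurs → does not occur.

No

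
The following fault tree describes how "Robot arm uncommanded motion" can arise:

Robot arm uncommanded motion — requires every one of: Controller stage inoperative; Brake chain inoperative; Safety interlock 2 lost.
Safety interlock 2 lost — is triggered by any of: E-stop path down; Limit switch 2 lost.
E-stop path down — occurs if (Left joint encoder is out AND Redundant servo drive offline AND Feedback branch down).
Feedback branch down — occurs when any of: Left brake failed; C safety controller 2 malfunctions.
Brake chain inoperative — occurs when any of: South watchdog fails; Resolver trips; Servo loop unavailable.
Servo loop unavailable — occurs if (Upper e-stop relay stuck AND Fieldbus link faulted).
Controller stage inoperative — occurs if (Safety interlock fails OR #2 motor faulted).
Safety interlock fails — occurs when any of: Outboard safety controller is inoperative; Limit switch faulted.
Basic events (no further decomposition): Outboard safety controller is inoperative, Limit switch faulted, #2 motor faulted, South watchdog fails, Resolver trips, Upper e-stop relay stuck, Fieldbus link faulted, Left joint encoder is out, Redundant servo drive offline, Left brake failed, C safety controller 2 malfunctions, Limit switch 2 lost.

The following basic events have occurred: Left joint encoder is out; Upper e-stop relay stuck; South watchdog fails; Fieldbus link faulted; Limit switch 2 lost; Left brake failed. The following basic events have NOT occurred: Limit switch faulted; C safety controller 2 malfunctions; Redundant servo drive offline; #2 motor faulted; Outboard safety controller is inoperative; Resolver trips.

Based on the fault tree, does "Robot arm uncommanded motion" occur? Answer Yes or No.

Safety interlock fails [OR]: Outboard safety controller is inoperative=not, Limit switch faulted=not → no input occurs → does not occur.
Controller stage inoperative [OR]: Safety interlock fails=not, #2 motor faulted=not → no input occurs → does not occur.
Servo loop unavailable [AND]: Upper e-stop relay stuck=occurs, Fieldbus link faulted=occurs → all inputs occur → occurs.
Brake chain inoperative [OR]: South watchdog fails=occurs, Resolver trips=not, Servo loop unavailable=occurs → at least one input occurs → occurs.
Feedback branch down [OR]: Left brake failed=occurs, C safety controller 2 malfunctions=not → at least one input occurs → occurs.
E-stop path down [AND]: Left joint encoder is out=occurs, Redundant servo drive offline=not, Feedback branch down=occurs → not all inputs occur → does not occur.
Safety interlock 2 lost [OR]: E-stop path down=not, Limit switch 2 lost=occurs → at least one input occurs → occurs.
Robot arm uncommanded motion [AND]: Controller stage inoperative=not, Brake chain inoperative=occurs, Safety interlock 2 lost=occurs → not all inputs occur → does not occur.

No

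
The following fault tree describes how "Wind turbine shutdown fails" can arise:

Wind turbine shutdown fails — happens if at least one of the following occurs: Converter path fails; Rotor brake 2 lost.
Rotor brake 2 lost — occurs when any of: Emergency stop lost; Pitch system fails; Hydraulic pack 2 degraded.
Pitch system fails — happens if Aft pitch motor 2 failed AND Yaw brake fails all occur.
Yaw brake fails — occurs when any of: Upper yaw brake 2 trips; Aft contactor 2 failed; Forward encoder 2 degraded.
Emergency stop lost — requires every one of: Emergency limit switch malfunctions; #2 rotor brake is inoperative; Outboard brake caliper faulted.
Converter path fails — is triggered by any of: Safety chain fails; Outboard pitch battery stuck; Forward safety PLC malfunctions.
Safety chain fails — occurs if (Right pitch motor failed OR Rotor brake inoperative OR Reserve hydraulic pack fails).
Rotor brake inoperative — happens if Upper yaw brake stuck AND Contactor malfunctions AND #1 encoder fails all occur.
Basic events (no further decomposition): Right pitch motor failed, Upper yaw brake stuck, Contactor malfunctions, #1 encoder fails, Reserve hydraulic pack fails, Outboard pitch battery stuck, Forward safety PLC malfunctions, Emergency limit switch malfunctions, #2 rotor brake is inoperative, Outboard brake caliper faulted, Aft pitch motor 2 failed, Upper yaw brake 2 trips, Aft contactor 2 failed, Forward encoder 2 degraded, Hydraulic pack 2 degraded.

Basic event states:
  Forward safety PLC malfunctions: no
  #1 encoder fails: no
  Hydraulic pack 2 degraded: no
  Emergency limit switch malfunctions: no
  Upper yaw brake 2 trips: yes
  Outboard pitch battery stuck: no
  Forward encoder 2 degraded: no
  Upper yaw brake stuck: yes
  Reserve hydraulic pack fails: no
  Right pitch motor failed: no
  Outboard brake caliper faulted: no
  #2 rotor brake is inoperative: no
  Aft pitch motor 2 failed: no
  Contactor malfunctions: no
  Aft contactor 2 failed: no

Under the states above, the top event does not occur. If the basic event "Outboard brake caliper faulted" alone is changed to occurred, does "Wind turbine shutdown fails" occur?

No

Counterfactual: set "Outboard brake caliper faulted" to occurred.
Rotor brake inoperative [AND]: Upper yaw brake stuck=occurs, Contactor malfunctions=not, #1 encoder fails=not → not all inputs occur → does not occur.
Safety chain fails [OR]: Right pitch motor failed=not, Rotor brake inoperative=not, Reserve hydraulic pack fails=not → no input occurs → does not occur.
Converter path fails [OR]: Safety chain fails=not, Outboard pitch battery stuck=not, Forward safety PLC malfunctions=not → no input occurs → does not occur.
Emergency stop lost [AND]: Emergency limit switch malfunctions=not, #2 rotor brake is inoperative=not, Outboard brake caliper faulted=occurs → not all inputs occur → does not occur.
Yaw brake fails [OR]: Upper yaw brake 2 trips=occurs, Aft contactor 2 failed=not, Forward encoder 2 degraded=not → at least one input occurs → occurs.
Pitch system fails [AND]: Aft pitch motor 2 failed=not, Yaw brake fails=occurs → not all inputs occur → does not occur.
Rotor brake 2 lost [OR]: Emergency stop lost=not, Pitch system fails=not, Hydraulic pack 2 degraded=not → no input occurs → does not occur.
Wind turbine shutdown fails [OR]: Converter path fails=not, Rotor brake 2 lost=not → no input occurs → does not occur.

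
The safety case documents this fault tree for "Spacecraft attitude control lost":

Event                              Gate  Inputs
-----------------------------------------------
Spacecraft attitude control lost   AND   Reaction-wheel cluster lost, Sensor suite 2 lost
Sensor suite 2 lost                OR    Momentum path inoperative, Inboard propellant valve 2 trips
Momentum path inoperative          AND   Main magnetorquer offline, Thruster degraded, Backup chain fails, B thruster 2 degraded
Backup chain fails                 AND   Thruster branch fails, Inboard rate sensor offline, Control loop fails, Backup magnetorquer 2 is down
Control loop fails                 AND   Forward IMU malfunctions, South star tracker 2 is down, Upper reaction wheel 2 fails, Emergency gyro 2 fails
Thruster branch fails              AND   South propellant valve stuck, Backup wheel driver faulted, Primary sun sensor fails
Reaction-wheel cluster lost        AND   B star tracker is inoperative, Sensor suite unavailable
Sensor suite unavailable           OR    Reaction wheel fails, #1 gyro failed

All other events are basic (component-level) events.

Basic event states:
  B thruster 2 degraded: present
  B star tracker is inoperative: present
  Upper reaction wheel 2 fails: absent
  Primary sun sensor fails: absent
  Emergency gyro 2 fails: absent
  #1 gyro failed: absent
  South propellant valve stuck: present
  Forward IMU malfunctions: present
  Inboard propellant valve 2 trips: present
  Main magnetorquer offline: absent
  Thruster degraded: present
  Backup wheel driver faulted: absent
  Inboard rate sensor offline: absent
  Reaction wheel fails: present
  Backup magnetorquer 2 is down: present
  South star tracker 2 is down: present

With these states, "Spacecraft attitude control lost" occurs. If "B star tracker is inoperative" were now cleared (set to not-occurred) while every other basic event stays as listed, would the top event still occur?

No

Counterfactual: set "B star tracker is inoperative" to not occurred.
Sensor suite unavailable [OR]: Reaction wheel fails=occurs, #1 gyro failed=not → at least one input occurs → occurs.
Reaction-wheel cluster lost [AND]: B star tracker is inoperative=not, Sensor suite unavailable=occurs → not all inputs occur → does not occur.
Thruster branch fails [AND]: South propellant valve stuck=occurs, Backup wheel driver faulted=not, Primary sun sensor fails=not → not all inputs occur → does not occur.
Control loop fails [AND]: Forward IMU malfunctions=occurs, South star tracker 2 is down=occurs, Upper reaction wheel 2 fails=not, Emergency gyro 2 fails=not → not all inputs occur → does not occur.
Backup chain fails [AND]: Thruster branch fails=not, Inboard rate sensor offline=not, Control loop fails=not, Backup magnetorquer 2 is down=occurs → not all inputs occur → does not occur.
Momentum path inoperative [AND]: Main magnetorquer offline=not, Thruster degraded=occurs, Backup chain fails=not, B thruster 2 degraded=occurs → not all inputs occur → does not occur.
Sensor suite 2 lost [OR]: Momentum path inoperative=not, Inboard propellant valve 2 trips=occurs → at least one input occurs → occurs.
Spacecraft attitude control lost [AND]: Reaction-wheel cluster lost=not, Sensor suite 2 lost=occurs → not all inputs occur → does not occur.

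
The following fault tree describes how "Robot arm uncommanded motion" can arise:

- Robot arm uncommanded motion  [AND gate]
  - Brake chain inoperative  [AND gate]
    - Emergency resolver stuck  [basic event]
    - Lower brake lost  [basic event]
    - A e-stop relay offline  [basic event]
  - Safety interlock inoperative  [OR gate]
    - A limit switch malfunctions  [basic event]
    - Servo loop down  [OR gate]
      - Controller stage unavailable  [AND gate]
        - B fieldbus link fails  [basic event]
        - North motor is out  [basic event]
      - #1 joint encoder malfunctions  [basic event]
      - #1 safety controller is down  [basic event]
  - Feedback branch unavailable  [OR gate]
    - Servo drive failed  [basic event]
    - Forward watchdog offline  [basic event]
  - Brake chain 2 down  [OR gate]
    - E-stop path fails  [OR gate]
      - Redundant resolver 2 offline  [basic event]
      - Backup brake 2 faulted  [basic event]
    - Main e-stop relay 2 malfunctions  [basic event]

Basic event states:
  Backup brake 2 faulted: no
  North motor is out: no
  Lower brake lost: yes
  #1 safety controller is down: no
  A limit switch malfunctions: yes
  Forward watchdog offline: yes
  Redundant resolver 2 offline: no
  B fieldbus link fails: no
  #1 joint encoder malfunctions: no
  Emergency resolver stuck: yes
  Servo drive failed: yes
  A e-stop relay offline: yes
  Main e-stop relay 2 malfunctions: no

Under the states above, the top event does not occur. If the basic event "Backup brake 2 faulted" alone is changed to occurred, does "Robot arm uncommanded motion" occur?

Counterfactual: set "Backup brake 2 faulted" to occurred.
Brake chain inoperative [AND]: Emergency resolver stuck=occurs, Lower brake lost=occurs, A e-stop relay offline=occurs → all inputs occur → occurs.
Controller stage unavailable [AND]: B fieldbus link fails=not, North motor is out=not → not all inputs occur → does not occur.
Servo loop down [OR]: Controller stage unavailable=not, #1 joint encoder malfunctions=not, #1 safety controller is down=not → no input occurs → does not occur.
Safety interlock inoperative [OR]: A limit switch malfunctions=occurs, Servo loop down=not → at least one input occurs → occurs.
Feedback branch unavailable [OR]: Servo drive failed=occurs, Forward watchdog offline=occurs → at least one input occurs → occurs.
E-stop path fails [OR]: Redundant resolver 2 offline=not, Backup brake 2 faulted=occurs → at least one input occurs → occurs.
Brake chain 2 down [OR]: E-stop path fails=occurs, Main e-stop relay 2 malfunctions=not → at least one input occurs → occurs.
Robot arm uncommanded motion [AND]: Brake chain inoperative=occurs, Safety interlock inoperative=occurs, Feedback branch unavailable=occurs, Brake chain 2 down=occurs → all inputs occur → occurs.

Yes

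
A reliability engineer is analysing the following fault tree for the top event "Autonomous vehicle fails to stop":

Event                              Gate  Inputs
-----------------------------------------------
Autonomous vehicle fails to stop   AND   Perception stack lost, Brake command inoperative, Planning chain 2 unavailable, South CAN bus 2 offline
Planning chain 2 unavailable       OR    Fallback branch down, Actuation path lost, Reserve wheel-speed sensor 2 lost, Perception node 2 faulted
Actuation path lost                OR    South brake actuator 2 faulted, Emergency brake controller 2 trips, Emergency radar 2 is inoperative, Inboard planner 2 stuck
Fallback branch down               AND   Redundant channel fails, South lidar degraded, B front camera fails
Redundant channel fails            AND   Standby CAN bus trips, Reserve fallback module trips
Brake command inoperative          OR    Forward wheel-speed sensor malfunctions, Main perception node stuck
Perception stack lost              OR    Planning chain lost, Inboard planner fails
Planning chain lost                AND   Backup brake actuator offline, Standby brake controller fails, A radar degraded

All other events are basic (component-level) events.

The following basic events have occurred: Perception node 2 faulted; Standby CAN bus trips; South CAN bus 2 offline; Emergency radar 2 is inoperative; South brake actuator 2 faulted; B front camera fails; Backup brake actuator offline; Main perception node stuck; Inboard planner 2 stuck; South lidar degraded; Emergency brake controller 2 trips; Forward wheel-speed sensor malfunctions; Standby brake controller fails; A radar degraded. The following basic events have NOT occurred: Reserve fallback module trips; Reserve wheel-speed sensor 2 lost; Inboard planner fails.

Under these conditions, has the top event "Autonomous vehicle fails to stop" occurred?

Planning chain lost [AND]: Backup brake actuator offline=occurs, Standby brake controller fails=occurs, A radar degraded=occurs → all inputs occur → occurs.
Perception stack lost [OR]: Planning chain lost=occurs, Inboard planner fails=not → at least one input occurs → occurs.
Brake command inoperative [OR]: Forward wheel-speed sensor malfunctions=occurs, Main perception node stuck=occurs → at least one input occurs → occurs.
Redundant channel fails [AND]: Standby CAN bus trips=occurs, Reserve fallback module trips=not → not all inputs occur → does not occur.
Fallback branch down [AND]: Redundant channel fails=not, South lidar degraded=occurs, B front camera fails=occurs → not all inputs occur → does not occur.
Actuation path lost [OR]: South brake actuator 2 faulted=occurs, Emergency brake controller 2 trips=occurs, Emergency radar 2 is inoperative=occurs, Inboard planner 2 stuck=occurs → at least one input occurs → occurs.
Planning chain 2 unavailable [OR]: Fallback branch down=not, Actuation path lost=occurs, Reserve wheel-speed sensor 2 lost=not, Perception node 2 faulted=occurs → at least one input occurs → occurs.
Autonomous vehicle fails to stop [AND]: Perception stack lost=occurs, Brake command inoperative=occurs, Planning chain 2 unavailable=occurs, South CAN bus 2 offline=occurs → all inputs occur → occurs.

Yes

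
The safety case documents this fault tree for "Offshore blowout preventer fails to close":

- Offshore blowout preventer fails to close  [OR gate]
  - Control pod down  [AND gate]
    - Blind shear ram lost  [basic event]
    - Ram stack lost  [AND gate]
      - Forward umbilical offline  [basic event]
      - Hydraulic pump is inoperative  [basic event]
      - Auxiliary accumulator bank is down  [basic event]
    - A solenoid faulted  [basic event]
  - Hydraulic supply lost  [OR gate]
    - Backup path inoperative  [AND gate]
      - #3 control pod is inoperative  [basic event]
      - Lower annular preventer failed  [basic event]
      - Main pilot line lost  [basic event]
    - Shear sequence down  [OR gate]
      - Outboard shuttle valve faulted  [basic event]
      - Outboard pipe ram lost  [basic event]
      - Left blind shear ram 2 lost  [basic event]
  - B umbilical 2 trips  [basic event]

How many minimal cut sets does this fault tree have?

Ram stack lost [AND]: one cut set from each child combined → 1 × 1 × 1 = 1 cut set(s).
Control pod down [AND]: one cut set from each child combined → 1 × 1 × 1 = 1 cut set(s).
Backup path inoperative [AND]: one cut set from each child combined → 1 × 1 × 1 = 1 cut set(s).
Shear sequence down [OR]: union of children's cut sets → 3 cut set(s).
Hydraulic supply lost [OR]: union of children's cut sets → 4 cut set(s).
Offshore blowout preventer fails to close [OR]: union of children's cut sets → 6 cut set(s).
Minimal cut sets: {A solenoid faulted, Auxiliary accumulator bank is down, Blind shear ram lost, Forward umbilical offline, Hydraulic pump is inoperative}; {#3 control pod is inoperative, Lower annular preventer failed, Main pilot line lost}; {Outboard shuttle valve faulted}; {Outboard pipe ram lost}; {Left blind shear ram 2 lost}; {B umbilical 2 trips}.

6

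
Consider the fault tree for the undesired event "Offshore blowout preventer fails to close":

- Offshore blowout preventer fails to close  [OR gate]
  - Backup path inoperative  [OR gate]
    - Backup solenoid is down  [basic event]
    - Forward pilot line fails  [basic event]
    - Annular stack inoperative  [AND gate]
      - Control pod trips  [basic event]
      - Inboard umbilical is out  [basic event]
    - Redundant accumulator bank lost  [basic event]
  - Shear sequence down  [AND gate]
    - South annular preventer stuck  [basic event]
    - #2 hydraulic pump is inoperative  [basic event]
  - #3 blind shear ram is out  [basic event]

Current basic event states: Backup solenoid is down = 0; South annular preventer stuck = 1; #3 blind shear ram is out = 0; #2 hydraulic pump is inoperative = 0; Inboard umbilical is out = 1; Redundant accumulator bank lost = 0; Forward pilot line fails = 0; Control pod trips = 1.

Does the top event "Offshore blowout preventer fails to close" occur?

Yes

Annular stack inoperative [AND]: Control pod trips=occurs, Inboard umbilical is out=occurs → all inputs occur → occurs.
Backup path inoperative [OR]: Backup solenoid is down=not, Forward pilot line fails=not, Annular stack inoperative=occurs, Redundant accumulator bank lost=not → at least one input occurs → occurs.
Shear sequence down [AND]: South annular preventer stuck=occurs, #2 hydraulic pump is inoperative=not → not all inputs occur → does not occur.
Offshore blowout preventer fails to close [OR]: Backup path inoperative=occurs, Shear sequence down=not, #3 blind shear ram is out=not → at least one input occurs → occurs.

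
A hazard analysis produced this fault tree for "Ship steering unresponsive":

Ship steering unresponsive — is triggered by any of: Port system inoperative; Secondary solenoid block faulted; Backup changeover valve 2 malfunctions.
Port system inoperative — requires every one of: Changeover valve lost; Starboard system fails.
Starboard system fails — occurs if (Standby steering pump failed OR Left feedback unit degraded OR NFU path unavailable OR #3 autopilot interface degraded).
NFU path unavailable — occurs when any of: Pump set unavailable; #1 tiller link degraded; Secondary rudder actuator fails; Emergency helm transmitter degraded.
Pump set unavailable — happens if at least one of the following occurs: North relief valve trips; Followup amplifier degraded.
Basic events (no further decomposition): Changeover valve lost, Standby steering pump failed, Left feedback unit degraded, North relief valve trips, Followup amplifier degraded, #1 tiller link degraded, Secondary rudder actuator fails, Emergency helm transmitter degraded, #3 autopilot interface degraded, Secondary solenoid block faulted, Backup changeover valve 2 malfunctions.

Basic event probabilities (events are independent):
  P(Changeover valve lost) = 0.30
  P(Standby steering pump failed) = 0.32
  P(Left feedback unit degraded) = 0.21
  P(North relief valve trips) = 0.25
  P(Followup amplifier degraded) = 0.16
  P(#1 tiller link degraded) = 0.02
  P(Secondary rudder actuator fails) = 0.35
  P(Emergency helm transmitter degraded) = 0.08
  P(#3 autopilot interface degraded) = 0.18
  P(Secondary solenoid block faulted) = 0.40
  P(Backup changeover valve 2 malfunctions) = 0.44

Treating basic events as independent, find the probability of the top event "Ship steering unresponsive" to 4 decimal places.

0.7484

P(Pump set unavailable) [OR] = 1 − (1−0.25) × (1−0.16) = 0.370000
P(NFU path unavailable) [OR] = 1 − (1−0.370000) × (1−0.02) × (1−0.35) × (1−0.08) = 0.630795
P(Starboard system fails) [OR] = 1 − (1−0.32) × (1−0.21) × (1−0.630795) × (1−0.18) = 0.837364
P(Port system inoperative) [AND] = 0.30 × 0.837364 = 0.251209
P(Ship steering unresponsive) [OR] = 1 − (1−0.251209) × (1−0.40) × (1−0.44) = 0.748406
Rounded to 4 decimal places: P(Ship steering unresponsive) ≈ 0.7484.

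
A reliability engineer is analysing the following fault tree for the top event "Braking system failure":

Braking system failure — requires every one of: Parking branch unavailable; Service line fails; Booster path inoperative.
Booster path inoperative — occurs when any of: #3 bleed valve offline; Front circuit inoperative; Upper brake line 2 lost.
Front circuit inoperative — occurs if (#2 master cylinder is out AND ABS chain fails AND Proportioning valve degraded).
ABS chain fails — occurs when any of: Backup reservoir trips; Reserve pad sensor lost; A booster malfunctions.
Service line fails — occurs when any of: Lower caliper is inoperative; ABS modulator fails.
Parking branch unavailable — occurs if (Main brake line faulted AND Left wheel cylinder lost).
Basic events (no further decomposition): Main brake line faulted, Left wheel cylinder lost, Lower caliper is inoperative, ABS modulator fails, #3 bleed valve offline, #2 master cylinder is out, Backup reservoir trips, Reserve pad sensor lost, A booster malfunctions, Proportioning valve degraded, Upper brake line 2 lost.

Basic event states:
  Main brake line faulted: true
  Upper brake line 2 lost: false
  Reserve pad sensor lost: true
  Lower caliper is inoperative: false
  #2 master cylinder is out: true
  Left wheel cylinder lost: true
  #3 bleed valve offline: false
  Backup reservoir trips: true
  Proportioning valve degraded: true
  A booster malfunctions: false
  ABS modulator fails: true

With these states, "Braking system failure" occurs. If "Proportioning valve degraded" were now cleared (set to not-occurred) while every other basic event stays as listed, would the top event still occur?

No

Counterfactual: set "Proportioning valve degraded" to not occurred.
Parking branch unavailable [AND]: Main brake line faulted=occurs, Left wheel cylinder lost=occurs → all inputs occur → occurs.
Service line fails [OR]: Lower caliper is inoperative=not, ABS modulator fails=occurs → at least one input occurs → occurs.
ABS chain fails [OR]: Backup reservoir trips=occurs, Reserve pad sensor lost=occurs, A booster malfunctions=not → at least one input occurs → occurs.
Front circuit inoperative [AND]: #2 master cylinder is out=occurs, ABS chain fails=occurs, Proportioning valve degraded=not → not all inputs occur → does not occur.
Booster path inoperative [OR]: #3 bleed valve offline=not, Front circuit inoperative=not, Upper brake line 2 lost=not → no input occurs → does not occur.
Braking system failure [AND]: Parking branch unavailable=occurs, Service line fails=occurs, Booster path inoperative=not → not all inputs occur → does not occur.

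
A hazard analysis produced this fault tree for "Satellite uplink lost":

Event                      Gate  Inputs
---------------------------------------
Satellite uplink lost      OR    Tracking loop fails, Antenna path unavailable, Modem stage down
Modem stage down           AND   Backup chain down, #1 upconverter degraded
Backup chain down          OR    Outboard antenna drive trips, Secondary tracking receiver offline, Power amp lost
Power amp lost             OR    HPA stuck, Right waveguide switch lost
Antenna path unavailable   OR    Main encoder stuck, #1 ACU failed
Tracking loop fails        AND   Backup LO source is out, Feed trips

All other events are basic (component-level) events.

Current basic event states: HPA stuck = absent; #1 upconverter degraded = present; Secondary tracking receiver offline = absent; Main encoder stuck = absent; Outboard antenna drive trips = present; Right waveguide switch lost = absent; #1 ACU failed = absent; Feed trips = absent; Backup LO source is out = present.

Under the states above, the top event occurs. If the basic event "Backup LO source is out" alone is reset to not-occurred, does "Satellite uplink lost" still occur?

Yes

Counterfactual: set "Backup LO source is out" to not occurred.
Tracking loop fails [AND]: Backup LO source is out=not, Feed trips=not → not all inputs occur → does not occur.
Antenna path unavailable [OR]: Main encoder stuck=not, #1 ACU failed=not → no input occurs → does not occur.
Power amp lost [OR]: HPA stuck=not, Right waveguide switch lost=not → no input occurs → does not occur.
Backup chain down [OR]: Outboard antenna drive trips=occurs, Secondary tracking receiver offline=not, Power amp lost=not → at least one input occurs → occurs.
Modem stage down [AND]: Backup chain down=occurs, #1 upconverter degraded=occurs → all inputs occur → occurs.
Satellite uplink lost [OR]: Tracking loop fails=not, Antenna path unavailable=not, Modem stage down=occurs → at least one input occurs → occurs.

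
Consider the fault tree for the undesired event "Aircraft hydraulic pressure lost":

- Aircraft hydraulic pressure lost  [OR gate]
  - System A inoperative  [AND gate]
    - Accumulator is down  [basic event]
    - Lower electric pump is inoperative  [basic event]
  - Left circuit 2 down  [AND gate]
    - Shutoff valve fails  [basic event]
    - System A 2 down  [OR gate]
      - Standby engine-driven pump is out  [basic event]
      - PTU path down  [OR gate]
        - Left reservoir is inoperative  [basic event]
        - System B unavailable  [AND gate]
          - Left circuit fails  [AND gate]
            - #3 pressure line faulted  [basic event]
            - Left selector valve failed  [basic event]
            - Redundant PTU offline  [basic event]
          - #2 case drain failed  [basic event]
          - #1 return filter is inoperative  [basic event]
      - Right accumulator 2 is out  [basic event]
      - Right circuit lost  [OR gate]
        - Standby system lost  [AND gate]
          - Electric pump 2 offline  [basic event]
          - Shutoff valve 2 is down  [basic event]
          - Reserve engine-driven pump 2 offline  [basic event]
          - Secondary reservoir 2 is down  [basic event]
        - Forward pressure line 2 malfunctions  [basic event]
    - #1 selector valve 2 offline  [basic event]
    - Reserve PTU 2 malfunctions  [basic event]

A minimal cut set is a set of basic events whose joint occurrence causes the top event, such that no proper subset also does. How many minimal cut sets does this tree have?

System A inoperative [AND]: one cut set from each child combined → 1 × 1 = 1 cut set(s).
Left circuit fails [AND]: one cut set from each child combined → 1 × 1 × 1 = 1 cut set(s).
System B unavailable [AND]: one cut set from each child combined → 1 × 1 × 1 = 1 cut set(s).
PTU path down [OR]: union of children's cut sets → 2 cut set(s).
Standby system lost [AND]: one cut set from each child combined → 1 × 1 × 1 × 1 = 1 cut set(s).
Right circuit lost [OR]: union of children's cut sets → 2 cut set(s).
System A 2 down [OR]: union of children's cut sets → 6 cut set(s).
Left circuit 2 down [AND]: one cut set from each child combined → 1 × 6 × 1 × 1 = 6 cut set(s).
Aircraft hydraulic pressure lost [OR]: union of children's cut sets → 7 cut set(s).
Minimal cut sets: {Accumulator is down, Lower electric pump is inoperative}; {#1 selector valve 2 offline, Reserve PTU 2 malfunctions, Shutoff valve fails, Standby engine-driven pump is out}; {#1 selector valve 2 offline, Left reservoir is inoperative, Reserve PTU 2 malfunctions, Shutoff valve fails}; {#1 return filter is inoperative, #1 selector valve 2 offline, #2 case drain failed, #3 pressure line faulted, Left selector valve failed, Redundant PTU offline, Reserve PTU 2 malfunctions, Shutoff valve fails}; {#1 selector valve 2 offline, Reserve PTU 2 malfunctions, Right accumulator 2 is out, Shutoff valve fails}; {#1 selector valve 2 offline, Electric pump 2 offline, Reserve PTU 2 malfunctions, Reserve engine-driven pump 2 offline, Secondary reservoir 2 is down, Shutoff valve 2 is down, Shutoff valve fails}; {#1 selector valve 2 offline, Forward pressure line 2 malfunctions, Reserve PTU 2 malfunctions, Shutoff valve fails}.

7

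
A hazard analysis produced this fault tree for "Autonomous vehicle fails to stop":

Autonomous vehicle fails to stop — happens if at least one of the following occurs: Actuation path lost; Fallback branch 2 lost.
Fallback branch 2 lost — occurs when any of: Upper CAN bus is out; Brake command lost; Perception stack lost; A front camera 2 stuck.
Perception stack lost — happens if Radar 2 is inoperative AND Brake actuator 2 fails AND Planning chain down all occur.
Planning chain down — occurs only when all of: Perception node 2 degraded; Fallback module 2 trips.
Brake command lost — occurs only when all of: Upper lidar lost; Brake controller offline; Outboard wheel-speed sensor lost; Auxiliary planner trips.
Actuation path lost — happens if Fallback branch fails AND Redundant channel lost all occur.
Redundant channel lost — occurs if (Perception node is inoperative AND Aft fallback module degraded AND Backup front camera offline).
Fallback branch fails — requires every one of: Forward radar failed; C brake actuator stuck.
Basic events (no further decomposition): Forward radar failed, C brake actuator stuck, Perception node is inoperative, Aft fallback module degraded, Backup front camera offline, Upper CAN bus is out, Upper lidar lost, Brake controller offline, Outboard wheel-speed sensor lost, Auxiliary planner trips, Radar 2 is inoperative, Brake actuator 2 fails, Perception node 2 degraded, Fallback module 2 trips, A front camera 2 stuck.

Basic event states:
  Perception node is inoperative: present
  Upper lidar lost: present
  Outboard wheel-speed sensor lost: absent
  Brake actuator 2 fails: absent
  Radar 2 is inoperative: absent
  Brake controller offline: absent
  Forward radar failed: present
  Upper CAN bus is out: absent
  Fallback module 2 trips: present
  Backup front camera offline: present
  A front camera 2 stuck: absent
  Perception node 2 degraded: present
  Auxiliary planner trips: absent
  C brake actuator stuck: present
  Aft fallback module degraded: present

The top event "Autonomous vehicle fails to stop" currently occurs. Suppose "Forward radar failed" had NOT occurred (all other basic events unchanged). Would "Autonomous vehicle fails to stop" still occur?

Counterfactual: set "Forward radar failed" to not occurred.
Fallback branch fails [AND]: Forward radar failed=not, C brake actuator stuck=occurs → not all inputs occur → does not occur.
Redundant channel lost [AND]: Perception node is inoperative=occurs, Aft fallback module degraded=occurs, Backup front camera offline=occurs → all inputs occur → occurs.
Actuation path lost [AND]: Fallback branch fails=not, Redundant channel lost=occurs → not all inputs occur → does not occur.
Brake command lost [AND]: Upper lidar lost=occurs, Brake controller offline=not, Outboard wheel-speed sensor lost=not, Auxiliary planner trips=not → not all inputs occur → does not occur.
Planning chain down [AND]: Perception node 2 degraded=occurs, Fallback module 2 trips=occurs → all inputs occur → occurs.
Perception stack lost [AND]: Radar 2 is inoperative=not, Brake actuator 2 fails=not, Planning chain down=occurs → not all inputs occur → does not occur.
Fallback branch 2 lost [OR]: Upper CAN bus is out=not, Brake command lost=not, Perception stack lost=not, A front camera 2 stuck=not → no input occurs → does not occur.
Autonomous vehicle fails to stop [OR]: Actuation path lost=not, Fallback branch 2 lost=not → no input occurs → does not occur.

No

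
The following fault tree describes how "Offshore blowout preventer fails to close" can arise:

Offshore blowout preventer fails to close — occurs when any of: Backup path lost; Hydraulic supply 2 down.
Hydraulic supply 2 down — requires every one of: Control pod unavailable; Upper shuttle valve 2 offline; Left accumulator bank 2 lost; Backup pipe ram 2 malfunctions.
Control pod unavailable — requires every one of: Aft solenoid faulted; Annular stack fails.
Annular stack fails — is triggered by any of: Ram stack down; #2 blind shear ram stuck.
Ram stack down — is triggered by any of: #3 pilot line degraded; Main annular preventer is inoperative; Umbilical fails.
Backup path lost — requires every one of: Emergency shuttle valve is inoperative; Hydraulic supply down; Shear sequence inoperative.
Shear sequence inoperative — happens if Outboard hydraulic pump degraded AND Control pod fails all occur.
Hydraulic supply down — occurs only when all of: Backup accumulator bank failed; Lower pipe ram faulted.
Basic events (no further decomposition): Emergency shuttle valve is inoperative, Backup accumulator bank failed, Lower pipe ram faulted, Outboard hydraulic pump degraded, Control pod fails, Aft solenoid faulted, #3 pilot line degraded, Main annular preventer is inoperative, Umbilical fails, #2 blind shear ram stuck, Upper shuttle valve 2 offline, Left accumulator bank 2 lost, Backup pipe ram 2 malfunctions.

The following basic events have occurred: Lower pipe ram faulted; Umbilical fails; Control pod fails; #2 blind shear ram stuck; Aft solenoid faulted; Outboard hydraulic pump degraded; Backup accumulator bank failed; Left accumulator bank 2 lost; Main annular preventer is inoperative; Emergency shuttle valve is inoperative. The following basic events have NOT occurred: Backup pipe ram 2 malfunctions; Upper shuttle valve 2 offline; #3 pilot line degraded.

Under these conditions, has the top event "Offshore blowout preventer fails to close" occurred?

Yes

Hydraulic supply down [AND]: Backup accumulator bank failed=occurs, Lower pipe ram faulted=occurs → all inputs occur → occurs.
Shear sequence inoperative [AND]: Outboard hydraulic pump degraded=occurs, Control pod fails=occurs → all inputs occur → occurs.
Backup path lost [AND]: Emergency shuttle valve is inoperative=occurs, Hydraulic supply down=occurs, Shear sequence inoperative=occurs → all inputs occur → occurs.
Ram stack down [OR]: #3 pilot line degraded=not, Main annular preventer is inoperative=occurs, Umbilical fails=occurs → at least one input occurs → occurs.
Annular stack fails [OR]: Ram stack down=occurs, #2 blind shear ram stuck=occurs → at least one input occurs → occurs.
Control pod unavailable [AND]: Aft solenoid faulted=occurs, Annular stack fails=occurs → all inputs occur → occurs.
Hydraulic supply 2 down [AND]: Control pod unavailable=occurs, Upper shuttle valve 2 offline=not, Left accumulator bank 2 lost=occurs, Backup pipe ram 2 malfunctions=not → not all inputs occur → does not occur.
Offshore blowout preventer fails to close [OR]: Backup path lost=occurs, Hydraulic supply 2 down=not → at least one input occurs → occurs.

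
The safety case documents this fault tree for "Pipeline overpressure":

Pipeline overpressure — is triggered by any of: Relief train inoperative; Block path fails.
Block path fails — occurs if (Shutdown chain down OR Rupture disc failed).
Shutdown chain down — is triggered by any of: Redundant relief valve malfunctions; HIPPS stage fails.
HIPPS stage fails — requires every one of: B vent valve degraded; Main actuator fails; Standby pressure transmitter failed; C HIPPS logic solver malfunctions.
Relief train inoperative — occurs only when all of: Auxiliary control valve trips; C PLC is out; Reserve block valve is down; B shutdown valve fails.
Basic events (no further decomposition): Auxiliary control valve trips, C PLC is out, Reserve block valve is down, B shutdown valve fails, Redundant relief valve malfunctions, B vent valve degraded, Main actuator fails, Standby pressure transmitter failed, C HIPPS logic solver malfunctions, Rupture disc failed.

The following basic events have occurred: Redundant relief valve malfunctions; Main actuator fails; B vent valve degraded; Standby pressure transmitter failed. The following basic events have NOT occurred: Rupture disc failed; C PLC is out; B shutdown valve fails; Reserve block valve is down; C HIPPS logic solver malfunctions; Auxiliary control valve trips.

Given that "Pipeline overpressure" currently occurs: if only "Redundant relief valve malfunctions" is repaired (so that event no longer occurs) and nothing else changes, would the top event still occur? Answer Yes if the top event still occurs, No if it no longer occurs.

No

Counterfactual: set "Redundant relief valve malfunctions" to not occurred.
Relief train inoperative [AND]: Auxiliary control valve trips=not, C PLC is out=not, Reserve block valve is down=not, B shutdown valve fails=not → not all inputs occur → does not occur.
HIPPS stage fails [AND]: B vent valve degraded=occurs, Main actuator fails=occurs, Standby pressure transmitter failed=occurs, C HIPPS logic solver malfunctions=not → not all inputs occur → does not occur.
Shutdown chain down [OR]: Redundant relief valve malfunctions=not, HIPPS stage fails=not → no input occurs → does not occur.
Block path fails [OR]: Shutdown chain down=not, Rupture disc failed=not → no input occurs → does not occur.
Pipeline overpressure [OR]: Relief train inoperative=not, Block path fails=not → no input occurs → does not occur.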